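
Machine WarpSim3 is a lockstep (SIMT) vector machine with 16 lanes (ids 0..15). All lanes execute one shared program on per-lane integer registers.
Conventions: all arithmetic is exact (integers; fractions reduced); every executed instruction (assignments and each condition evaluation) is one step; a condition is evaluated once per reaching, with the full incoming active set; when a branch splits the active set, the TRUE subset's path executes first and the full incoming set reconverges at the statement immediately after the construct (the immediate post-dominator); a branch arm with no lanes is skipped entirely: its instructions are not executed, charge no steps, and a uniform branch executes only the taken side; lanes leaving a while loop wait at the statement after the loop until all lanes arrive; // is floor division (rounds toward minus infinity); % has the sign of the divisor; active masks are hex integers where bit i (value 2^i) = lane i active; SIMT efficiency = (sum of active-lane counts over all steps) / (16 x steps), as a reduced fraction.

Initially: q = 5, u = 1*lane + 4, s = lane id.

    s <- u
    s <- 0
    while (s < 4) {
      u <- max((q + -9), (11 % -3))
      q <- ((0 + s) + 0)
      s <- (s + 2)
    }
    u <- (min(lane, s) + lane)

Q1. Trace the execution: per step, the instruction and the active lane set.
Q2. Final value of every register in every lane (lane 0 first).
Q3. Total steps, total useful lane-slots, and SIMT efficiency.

step 0: s <- u                       0xffff
step 1: s <- 0                       0xffff
step 2: eval (s < 4)                 0xffff
step 3: u <- max((q + -9), (11 % -3)) 0xffff
step 4: q <- ((0 + s) + 0)           0xffff
step 5: s <- (s + 2)                 0xffff
step 6: eval (s < 4)                 0xffff
step 7: u <- max((q + -9), (11 % -3)) 0xffff
step 8: q <- ((0 + s) + 0)           0xffff
step 9: s <- (s + 2)                 0xffff
step 10: eval (s < 4)                 0xffff
step 11: u <- (min(lane, s) + lane)   0xffff

Answer: 12 steps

q: 2,2,2,2,2,2,2,2,2,2,2,2,2,2,2,2
u: 0,2,4,6,8,9,10,11,12,13,14,15,16,17,18,19
s: 4,4,4,4,4,4,4,4,4,4,4,4,4,4,4,4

steps = 12; useful = 192; efficiency = 192/192 = 1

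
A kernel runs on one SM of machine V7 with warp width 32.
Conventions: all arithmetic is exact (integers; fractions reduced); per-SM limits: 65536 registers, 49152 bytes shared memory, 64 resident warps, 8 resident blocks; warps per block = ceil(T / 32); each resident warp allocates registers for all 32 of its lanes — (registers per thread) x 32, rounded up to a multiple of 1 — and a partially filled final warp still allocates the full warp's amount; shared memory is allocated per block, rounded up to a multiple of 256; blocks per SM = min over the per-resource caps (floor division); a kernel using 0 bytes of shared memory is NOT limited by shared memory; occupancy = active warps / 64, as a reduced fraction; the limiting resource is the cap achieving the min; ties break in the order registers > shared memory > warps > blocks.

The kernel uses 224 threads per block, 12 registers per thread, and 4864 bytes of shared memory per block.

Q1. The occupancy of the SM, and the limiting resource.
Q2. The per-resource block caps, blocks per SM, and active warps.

Answer: occupancy 7/8, limited by blocks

registers: 24 blocks
shared memory: 10 blocks
warps: 9 blocks
blocks: 8 blocks

Answer: 8 blocks, 56 active warps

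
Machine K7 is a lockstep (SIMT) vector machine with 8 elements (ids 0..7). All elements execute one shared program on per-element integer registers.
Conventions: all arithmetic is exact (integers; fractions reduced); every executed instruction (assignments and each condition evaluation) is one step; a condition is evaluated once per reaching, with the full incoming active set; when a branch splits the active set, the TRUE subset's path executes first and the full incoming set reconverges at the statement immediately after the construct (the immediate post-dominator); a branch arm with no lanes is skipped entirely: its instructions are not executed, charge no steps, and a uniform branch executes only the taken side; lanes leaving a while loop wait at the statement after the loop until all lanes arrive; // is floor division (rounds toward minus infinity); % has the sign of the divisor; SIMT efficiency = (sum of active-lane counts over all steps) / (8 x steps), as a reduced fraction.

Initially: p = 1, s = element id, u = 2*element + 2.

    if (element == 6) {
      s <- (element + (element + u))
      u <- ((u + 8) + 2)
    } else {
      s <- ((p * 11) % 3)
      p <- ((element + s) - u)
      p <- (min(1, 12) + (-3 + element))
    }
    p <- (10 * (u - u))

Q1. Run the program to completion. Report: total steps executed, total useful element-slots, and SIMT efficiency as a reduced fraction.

Answer: 7 steps, 39 useful, 39/56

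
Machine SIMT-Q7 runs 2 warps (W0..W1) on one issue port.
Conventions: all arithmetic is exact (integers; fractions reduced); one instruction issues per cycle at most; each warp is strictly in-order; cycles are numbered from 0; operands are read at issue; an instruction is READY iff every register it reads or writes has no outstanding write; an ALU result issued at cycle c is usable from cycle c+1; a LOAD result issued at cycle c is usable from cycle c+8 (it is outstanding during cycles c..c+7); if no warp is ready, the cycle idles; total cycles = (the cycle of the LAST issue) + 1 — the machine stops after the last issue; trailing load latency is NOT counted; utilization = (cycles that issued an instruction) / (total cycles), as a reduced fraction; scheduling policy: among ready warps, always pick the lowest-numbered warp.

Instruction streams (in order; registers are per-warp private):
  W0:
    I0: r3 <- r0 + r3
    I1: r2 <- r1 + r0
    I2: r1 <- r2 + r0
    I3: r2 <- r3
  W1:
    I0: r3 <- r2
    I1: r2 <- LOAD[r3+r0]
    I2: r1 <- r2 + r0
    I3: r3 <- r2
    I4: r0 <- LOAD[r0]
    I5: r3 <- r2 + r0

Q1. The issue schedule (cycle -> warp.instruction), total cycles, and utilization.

cycle 0: W0.I0
cycle 1: W0.I1
cycle 2: W0.I2
cycle 3: W0.I3
cycle 4: W1.I0
cycle 5: W1.I1
cycle 6: idle
cycle 7: idle
cycle 8: idle
cycle 9: idle
cycle 10: idle
cycle 11: idle
cycle 12: idle
cycle 13: W1.I2
cycle 14: W1.I3
cycle 15: W1.I4
cycle 16: idle
cycle 17: idle
cycle 18: idle
cycle 19: idle
cycle 20: idle
cycle 21: idle
cycle 22: idle
cycle 23: W1.I5

Answer: 24 cycles, utilization 5/12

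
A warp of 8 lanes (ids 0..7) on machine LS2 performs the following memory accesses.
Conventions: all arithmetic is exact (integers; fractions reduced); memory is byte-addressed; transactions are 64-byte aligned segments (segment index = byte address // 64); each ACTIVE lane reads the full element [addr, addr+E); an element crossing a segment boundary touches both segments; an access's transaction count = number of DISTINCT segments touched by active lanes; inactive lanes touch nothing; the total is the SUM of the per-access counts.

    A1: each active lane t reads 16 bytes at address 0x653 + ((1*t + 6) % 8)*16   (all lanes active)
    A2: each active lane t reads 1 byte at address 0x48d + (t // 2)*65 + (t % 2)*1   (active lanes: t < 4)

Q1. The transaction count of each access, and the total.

A1: 3 transactions
A2: 2 transactions

Answer: 3,2; total 5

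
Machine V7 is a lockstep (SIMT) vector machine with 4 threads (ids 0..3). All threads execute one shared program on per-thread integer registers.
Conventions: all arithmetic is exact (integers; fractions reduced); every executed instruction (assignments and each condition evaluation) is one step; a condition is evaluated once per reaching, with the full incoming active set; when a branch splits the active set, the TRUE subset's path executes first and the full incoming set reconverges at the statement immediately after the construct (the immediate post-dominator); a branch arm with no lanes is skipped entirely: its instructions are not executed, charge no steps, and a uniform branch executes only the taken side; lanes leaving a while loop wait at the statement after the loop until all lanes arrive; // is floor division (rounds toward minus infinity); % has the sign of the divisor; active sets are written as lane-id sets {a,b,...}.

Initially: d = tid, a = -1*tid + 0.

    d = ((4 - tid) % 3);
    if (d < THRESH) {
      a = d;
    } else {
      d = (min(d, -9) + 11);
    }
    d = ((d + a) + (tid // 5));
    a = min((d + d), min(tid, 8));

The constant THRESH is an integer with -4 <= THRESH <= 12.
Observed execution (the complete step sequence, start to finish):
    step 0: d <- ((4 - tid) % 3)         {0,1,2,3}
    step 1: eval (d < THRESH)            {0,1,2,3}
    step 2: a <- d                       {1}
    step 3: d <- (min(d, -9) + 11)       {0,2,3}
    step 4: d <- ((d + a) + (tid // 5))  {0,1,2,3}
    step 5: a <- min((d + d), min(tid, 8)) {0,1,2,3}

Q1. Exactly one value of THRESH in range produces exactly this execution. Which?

Answer: THRESH = 1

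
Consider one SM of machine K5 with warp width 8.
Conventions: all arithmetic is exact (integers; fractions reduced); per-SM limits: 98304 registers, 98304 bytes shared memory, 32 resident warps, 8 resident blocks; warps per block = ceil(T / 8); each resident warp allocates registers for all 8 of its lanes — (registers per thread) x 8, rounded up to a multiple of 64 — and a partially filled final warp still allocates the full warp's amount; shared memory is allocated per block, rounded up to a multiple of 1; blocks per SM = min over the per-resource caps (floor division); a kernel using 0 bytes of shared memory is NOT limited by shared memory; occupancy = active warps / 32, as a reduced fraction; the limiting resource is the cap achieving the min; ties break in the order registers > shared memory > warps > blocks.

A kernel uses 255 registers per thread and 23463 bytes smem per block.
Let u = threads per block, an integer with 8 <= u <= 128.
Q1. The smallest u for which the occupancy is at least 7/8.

Answer: u = 49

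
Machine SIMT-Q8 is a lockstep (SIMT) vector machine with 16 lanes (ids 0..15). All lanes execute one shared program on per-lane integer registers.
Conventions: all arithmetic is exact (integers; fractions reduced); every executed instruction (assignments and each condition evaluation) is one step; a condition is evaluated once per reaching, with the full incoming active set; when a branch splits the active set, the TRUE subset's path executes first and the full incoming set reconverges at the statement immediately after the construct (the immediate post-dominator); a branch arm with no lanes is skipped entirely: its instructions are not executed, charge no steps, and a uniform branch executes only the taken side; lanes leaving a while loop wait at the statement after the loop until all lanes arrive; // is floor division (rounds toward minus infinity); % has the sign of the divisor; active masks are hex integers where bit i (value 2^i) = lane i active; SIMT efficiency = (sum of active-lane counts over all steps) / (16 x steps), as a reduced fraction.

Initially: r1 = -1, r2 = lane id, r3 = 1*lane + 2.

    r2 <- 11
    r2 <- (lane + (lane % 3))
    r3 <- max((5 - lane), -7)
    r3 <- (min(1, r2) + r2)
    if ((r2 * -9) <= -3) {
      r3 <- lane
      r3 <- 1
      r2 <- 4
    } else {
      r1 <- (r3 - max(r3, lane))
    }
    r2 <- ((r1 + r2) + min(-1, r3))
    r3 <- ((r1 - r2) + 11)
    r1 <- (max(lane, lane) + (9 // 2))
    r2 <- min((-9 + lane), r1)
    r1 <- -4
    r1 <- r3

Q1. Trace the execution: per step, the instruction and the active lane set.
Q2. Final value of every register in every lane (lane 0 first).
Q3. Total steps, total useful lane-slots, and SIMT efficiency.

step 0: r2 <- 11                     0xffff
step 1: r2 <- (lane + (lane % 3))    0xffff
step 2: r3 <- max((5 - lane), -7)    0xffff
step 3: r3 <- (min(1, r2) + r2)      0xffff
step 4: eval ((r2 * -9) <= -3)       0xffff
step 5: r3 <- lane                   0xfffe
step 6: r3 <- 1                      0xfffe
step 7: r2 <- 4                      0xfffe
step 8: r1 <- (r3 - max(r3, lane))   0x0001
step 9: r2 <- ((r1 + r2) + min(-1, r3)) 0xffff
step 10: r3 <- ((r1 - r2) + 11)       0xffff
step 11: r1 <- (max(lane, lane) + (9 // 2)) 0xffff
step 12: r2 <- min((-9 + lane), r1)   0xffff
step 13: r1 <- -4                     0xffff
step 14: r1 <- r3                     0xffff

Answer: 15 steps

r1: 12,8,8,8,8,8,8,8,8,8,8,8,8,8,8,8
r2: -9,-8,-7,-6,-5,-4,-3,-2,-1,0,1,2,3,4,5,6
r3: 12,8,8,8,8,8,8,8,8,8,8,8,8,8,8,8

steps = 15; useful = 222; efficiency = 222/240 = 37/40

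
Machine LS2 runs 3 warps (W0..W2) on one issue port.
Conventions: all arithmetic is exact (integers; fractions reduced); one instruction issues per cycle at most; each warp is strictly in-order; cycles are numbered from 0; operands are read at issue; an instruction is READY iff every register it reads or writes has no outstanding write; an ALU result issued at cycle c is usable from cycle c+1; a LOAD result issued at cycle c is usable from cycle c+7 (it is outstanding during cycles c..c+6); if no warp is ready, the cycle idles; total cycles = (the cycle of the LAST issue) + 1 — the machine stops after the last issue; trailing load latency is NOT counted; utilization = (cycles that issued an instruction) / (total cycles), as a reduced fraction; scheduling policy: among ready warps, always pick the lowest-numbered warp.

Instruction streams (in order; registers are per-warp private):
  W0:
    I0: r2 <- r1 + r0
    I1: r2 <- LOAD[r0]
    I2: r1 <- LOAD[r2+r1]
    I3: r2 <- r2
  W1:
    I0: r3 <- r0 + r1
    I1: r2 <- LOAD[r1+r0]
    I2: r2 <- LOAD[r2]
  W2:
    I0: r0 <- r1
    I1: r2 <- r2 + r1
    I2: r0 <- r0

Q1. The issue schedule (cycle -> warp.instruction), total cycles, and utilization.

cycle 0: W0.I0
cycle 1: W0.I1
cycle 2: W1.I0
cycle 3: W1.I1
cycle 4: W2.I0
cycle 5: W2.I1
cycle 6: W2.I2
cycle 7: idle
cycle 8: W0.I2
cycle 9: W0.I3
cycle 10: W1.I2

Answer: 11 cycles, utilization 10/11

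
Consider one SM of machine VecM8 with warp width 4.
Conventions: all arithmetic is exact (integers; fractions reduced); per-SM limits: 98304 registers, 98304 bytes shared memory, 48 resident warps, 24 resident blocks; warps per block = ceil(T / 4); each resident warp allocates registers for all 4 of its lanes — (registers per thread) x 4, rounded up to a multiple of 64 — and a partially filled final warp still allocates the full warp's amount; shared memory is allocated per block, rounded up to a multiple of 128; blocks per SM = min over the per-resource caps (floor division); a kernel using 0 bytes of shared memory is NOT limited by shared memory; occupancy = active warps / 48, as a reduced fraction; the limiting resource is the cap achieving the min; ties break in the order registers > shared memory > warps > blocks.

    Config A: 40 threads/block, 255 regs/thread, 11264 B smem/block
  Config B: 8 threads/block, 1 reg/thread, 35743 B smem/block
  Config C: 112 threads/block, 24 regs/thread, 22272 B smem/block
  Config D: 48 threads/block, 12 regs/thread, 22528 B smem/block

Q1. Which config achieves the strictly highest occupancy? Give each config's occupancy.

occupancies: A 5/6, B 1/12, C 7/12, D 1

Answer: D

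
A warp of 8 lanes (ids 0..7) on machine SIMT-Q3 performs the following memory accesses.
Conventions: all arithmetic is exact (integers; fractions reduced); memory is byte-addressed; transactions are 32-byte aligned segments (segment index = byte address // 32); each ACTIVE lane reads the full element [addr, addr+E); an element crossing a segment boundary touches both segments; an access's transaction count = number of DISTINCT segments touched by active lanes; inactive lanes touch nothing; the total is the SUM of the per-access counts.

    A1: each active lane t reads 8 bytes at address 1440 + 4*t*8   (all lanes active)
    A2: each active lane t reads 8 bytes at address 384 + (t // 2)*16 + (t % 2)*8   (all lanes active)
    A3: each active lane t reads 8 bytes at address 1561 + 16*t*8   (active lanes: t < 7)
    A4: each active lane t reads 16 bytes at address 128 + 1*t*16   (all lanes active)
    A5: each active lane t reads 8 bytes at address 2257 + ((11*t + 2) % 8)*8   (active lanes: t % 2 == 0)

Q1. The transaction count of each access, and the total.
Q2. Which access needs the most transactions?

A1: 8 transactions
A2: 2 transactions
A3: 14 transactions
A4: 4 transactions
A5: 3 transactions

Answer: 8,2,14,4,3; total 31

Answer: A3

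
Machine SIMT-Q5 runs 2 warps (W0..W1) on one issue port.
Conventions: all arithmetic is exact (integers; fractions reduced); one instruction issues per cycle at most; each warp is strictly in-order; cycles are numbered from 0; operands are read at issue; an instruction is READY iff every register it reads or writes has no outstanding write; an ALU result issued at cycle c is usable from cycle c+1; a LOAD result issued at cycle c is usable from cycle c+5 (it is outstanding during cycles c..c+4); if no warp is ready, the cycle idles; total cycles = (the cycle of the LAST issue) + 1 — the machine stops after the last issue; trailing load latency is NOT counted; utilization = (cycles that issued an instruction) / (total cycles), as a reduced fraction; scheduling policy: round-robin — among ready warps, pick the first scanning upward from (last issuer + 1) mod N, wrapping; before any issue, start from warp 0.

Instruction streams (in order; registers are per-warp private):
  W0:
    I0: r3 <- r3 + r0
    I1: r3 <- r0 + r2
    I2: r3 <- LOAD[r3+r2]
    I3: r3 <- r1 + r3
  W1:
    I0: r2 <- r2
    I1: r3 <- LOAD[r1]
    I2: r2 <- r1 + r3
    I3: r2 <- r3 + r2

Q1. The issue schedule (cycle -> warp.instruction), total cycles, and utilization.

cycle 0: W0.I0
cycle 1: W1.I0
cycle 2: W0.I1
cycle 3: W1.I1
cycle 4: W0.I2
cycle 5: idle
cycle 6: idle
cycle 7: idle
cycle 8: W1.I2
cycle 9: W0.I3
cycle 10: W1.I3

Answer: 11 cycles, utilization 8/11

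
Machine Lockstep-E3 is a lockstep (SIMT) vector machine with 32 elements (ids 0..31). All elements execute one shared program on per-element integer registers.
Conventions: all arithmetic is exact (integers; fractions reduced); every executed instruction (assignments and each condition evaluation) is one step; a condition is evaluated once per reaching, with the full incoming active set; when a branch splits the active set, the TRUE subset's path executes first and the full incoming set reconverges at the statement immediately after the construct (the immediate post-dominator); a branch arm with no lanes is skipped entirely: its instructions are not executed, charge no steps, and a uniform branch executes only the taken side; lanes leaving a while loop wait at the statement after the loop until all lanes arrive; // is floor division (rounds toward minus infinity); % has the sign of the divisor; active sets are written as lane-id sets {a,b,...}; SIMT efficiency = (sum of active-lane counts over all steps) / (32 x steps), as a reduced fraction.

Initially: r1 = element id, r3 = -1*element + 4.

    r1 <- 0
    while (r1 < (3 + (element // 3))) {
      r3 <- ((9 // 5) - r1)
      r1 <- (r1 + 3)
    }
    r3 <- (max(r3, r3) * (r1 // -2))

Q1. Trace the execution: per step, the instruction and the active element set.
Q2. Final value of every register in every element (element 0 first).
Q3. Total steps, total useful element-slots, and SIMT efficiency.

step 0: r1 <- 0                      {0,1,2,3,4,5,6,7,8,9,10,11,12,13,14,15,16,17,18,19,20,21,22,23,24,25,26,27,28,29,30,31}
step 1: eval (r1 < (3 + (element // 3))) {0,1,2,3,4,5,6,7,8,9,10,11,12,13,14,15,16,17,18,19,20,21,22,23,24,25,26,27,28,29,30,31}
step 2: r3 <- ((9 // 5) - r1)        {0,1,2,3,4,5,6,7,8,9,10,11,12,13,14,15,16,17,18,19,20,21,22,23,24,25,26,27,28,29,30,31}
step 3: r1 <- (r1 + 3)               {0,1,2,3,4,5,6,7,8,9,10,11,12,13,14,15,16,17,18,19,20,21,22,23,24,25,26,27,28,29,30,31}
step 4: eval (r1 < (3 + (element // 3))) {0,1,2,3,4,5,6,7,8,9,10,11,12,13,14,15,16,17,18,19,20,21,22,23,24,25,26,27,28,29,30,31}
step 5: r3 <- ((9 // 5) - r1)        {3,4,5,6,7,8,9,10,11,12,13,14,15,16,17,18,19,20,21,22,23,24,25,26,27,28,29,30,31}
step 6: r1 <- (r1 + 3)               {3,4,5,6,7,8,9,10,11,12,13,14,15,16,17,18,19,20,21,22,23,24,25,26,27,28,29,30,31}
step 7: eval (r1 < (3 + (element // 3))) {3,4,5,6,7,8,9,10,11,12,13,14,15,16,17,18,19,20,21,22,23,24,25,26,27,28,29,30,31}
step 8: r3 <- ((9 // 5) - r1)        {12,13,14,15,16,17,18,19,20,21,22,23,24,25,26,27,28,29,30,31}
step 9: r1 <- (r1 + 3)               {12,13,14,15,16,17,18,19,20,21,22,23,24,25,26,27,28,29,30,31}
step 10: eval (r1 < (3 + (element // 3))) {12,13,14,15,16,17,18,19,20,21,22,23,24,25,26,27,28,29,30,31}
step 11: r3 <- ((9 // 5) - r1)        {21,22,23,24,25,26,27,28,29,30,31}
step 12: r1 <- (r1 + 3)               {21,22,23,24,25,26,27,28,29,30,31}
step 13: eval (r1 < (3 + (element // 3))) {21,22,23,24,25,26,27,28,29,30,31}
step 14: r3 <- ((9 // 5) - r1)        {30,31}
step 15: r1 <- (r1 + 3)               {30,31}
step 16: eval (r1 < (3 + (element // 3))) {30,31}
step 17: r3 <- (max(r3, r3) * (r1 // -2)) {0,1,2,3,4,5,6,7,8,9,10,11,12,13,14,15,16,17,18,19,20,21,22,23,24,25,26,27,28,29,30,31}

Answer: 18 steps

r1: 3,3,3,6,6,6,6,6,6,6,6,6,9,9,9,9,9,9,9,9,9,12,12,12,12,12,12,12,12,12,15,15
r3: -2,-2,-2,6,6,6,6,6,6,6,6,6,25,25,25,25,25,25,25,25,25,48,48,48,48,48,48,48,48,48,88,88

steps = 18; useful = 378; efficiency = 378/576 = 21/32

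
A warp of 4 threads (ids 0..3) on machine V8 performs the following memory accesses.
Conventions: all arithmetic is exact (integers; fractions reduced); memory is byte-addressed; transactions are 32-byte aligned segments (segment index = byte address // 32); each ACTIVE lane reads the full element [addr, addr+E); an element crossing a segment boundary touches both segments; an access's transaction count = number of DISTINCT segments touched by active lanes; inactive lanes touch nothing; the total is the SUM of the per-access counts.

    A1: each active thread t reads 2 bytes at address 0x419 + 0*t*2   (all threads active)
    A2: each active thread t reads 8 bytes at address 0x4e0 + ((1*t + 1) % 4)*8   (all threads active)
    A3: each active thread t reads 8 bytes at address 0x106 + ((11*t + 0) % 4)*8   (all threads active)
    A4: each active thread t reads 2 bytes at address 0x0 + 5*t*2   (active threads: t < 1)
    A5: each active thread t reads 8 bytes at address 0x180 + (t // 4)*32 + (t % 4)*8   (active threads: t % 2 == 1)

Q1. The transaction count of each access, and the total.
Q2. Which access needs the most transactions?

A1: 1 transaction
A2: 1 transaction
A3: 2 transactions
A4: 1 transaction
A5: 1 transaction

Answer: 1,1,2,1,1; total 6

Answer: A3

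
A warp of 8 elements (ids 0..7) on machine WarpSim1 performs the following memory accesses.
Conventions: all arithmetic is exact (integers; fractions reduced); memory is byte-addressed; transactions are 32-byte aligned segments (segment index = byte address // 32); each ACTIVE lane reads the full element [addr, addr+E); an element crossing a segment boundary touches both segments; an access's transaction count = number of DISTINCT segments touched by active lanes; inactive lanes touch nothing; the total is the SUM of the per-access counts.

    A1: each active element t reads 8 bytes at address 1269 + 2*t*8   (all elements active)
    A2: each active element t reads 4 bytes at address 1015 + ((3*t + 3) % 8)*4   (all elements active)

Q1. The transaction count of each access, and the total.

A1: 5 transactions
A2: 2 transactions

Answer: 5,2; total 7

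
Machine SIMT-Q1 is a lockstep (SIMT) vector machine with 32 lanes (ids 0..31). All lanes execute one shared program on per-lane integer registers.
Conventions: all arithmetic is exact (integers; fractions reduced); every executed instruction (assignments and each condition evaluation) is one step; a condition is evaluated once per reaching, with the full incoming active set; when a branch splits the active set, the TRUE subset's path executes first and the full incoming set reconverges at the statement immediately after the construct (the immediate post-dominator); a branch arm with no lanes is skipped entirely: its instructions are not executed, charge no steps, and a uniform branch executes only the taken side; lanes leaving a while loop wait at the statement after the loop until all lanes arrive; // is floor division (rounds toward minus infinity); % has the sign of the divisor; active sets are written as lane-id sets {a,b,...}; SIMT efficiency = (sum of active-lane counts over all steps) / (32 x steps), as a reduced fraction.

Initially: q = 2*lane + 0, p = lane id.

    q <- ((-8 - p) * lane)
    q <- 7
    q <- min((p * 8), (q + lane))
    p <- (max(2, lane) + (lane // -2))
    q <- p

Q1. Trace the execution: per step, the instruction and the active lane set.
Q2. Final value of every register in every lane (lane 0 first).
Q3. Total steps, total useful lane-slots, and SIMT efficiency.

step 0: q <- ((-8 - p) * lane)       {0,1,2,3,4,5,6,7,8,9,10,11,12,13,14,15,16,17,18,19,20,21,22,23,24,25,26,27,28,29,30,31}
step 1: q <- 7                       {0,1,2,3,4,5,6,7,8,9,10,11,12,13,14,15,16,17,18,19,20,21,22,23,24,25,26,27,28,29,30,31}
step 2: q <- min((p * 8), (q + lane)) {0,1,2,3,4,5,6,7,8,9,10,11,12,13,14,15,16,17,18,19,20,21,22,23,24,25,26,27,28,29,30,31}
step 3: p <- (max(2, lane) + (lane // -2)) {0,1,2,3,4,5,6,7,8,9,10,11,12,13,14,15,16,17,18,19,20,21,22,23,24,25,26,27,28,29,30,31}
step 4: q <- p                       {0,1,2,3,4,5,6,7,8,9,10,11,12,13,14,15,16,17,18,19,20,21,22,23,24,25,26,27,28,29,30,31}

Answer: 5 steps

q: 2,1,1,1,2,2,3,3,4,4,5,5,6,6,7,7,8,8,9,9,10,10,11,11,12,12,13,13,14,14,15,15
p: 2,1,1,1,2,2,3,3,4,4,5,5,6,6,7,7,8,8,9,9,10,10,11,11,12,12,13,13,14,14,15,15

steps = 5; useful = 160; efficiency = 160/160 = 1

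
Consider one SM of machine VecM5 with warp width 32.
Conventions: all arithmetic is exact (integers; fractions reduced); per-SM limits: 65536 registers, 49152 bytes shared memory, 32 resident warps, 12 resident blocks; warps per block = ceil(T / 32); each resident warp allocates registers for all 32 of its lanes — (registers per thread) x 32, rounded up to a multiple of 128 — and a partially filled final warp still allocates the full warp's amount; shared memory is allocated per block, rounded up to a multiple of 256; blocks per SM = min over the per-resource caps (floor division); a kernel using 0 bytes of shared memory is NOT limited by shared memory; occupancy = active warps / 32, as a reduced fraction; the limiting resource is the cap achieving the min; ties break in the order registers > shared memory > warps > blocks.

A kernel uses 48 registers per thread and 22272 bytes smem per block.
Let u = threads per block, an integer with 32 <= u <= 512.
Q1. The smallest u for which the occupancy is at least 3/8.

Answer: u = 161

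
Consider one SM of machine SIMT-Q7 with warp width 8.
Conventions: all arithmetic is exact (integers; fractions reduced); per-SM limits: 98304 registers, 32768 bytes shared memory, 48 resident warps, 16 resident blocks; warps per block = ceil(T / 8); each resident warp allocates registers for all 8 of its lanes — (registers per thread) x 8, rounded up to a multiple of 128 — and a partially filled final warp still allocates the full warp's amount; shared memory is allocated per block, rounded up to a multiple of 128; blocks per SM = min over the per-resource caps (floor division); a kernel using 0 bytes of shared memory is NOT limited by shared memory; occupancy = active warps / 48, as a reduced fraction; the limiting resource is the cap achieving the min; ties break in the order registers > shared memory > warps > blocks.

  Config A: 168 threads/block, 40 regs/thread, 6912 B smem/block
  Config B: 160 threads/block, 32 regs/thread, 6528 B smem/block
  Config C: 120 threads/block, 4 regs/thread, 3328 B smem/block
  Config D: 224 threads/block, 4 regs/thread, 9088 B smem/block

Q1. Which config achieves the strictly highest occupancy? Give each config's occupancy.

occupancies: A 7/8, B 5/6, C 15/16, D 7/12

Answer: C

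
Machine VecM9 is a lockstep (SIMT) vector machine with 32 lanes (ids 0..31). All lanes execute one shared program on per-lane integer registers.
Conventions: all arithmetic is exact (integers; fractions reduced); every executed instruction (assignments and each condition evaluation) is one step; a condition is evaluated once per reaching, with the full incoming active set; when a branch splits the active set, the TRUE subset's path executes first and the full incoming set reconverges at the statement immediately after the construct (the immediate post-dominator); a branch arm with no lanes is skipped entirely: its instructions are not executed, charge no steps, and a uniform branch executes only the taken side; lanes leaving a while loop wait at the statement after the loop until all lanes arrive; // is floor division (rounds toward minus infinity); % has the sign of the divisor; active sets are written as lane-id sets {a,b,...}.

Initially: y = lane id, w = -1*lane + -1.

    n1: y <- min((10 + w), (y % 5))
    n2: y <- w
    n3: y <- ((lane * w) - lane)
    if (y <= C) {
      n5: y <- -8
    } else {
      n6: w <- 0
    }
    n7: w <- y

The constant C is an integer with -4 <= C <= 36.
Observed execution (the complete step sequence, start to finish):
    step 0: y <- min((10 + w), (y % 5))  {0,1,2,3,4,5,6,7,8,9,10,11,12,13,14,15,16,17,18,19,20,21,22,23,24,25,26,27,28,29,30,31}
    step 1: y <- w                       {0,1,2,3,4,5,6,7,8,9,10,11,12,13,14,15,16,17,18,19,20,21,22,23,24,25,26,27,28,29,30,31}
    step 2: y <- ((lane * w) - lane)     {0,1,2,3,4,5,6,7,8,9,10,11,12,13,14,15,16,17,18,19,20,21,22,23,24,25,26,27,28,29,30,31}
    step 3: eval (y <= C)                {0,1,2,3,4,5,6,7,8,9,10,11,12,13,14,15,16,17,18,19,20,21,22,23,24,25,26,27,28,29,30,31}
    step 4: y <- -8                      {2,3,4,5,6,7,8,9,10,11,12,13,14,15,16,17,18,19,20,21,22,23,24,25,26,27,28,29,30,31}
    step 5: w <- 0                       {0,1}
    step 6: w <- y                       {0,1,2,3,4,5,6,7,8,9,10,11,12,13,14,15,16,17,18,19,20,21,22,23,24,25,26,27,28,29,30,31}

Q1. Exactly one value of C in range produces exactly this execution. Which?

Answer: C = -4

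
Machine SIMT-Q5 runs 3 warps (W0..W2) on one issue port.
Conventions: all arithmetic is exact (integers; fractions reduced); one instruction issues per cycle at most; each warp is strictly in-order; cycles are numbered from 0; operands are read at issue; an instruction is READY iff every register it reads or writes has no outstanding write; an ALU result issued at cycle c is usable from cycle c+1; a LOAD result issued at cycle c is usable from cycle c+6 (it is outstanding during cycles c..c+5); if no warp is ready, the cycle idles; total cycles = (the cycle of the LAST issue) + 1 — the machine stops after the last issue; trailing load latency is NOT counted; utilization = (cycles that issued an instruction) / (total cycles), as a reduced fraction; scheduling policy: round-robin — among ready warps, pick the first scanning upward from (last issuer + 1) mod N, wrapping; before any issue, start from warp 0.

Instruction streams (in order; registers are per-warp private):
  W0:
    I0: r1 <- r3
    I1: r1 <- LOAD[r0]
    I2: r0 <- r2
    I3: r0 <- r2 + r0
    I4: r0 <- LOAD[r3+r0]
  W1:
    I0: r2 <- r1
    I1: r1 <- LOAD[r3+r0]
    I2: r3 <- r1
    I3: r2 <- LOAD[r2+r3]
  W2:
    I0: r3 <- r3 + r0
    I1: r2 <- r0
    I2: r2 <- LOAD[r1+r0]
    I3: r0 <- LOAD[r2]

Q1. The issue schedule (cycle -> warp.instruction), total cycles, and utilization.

cycle 0: W0.I0
cycle 1: W1.I0
cycle 2: W2.I0
cycle 3: W0.I1
cycle 4: W1.I1
cycle 5: W2.I1
cycle 6: W0.I2
cycle 7: W2.I2
cycle 8: W0.I3
cycle 9: W0.I4
cycle 10: W1.I2
cycle 11: W1.I3
cycle 12: idle
cycle 13: W2.I3

Answer: 14 cycles, utilization 13/14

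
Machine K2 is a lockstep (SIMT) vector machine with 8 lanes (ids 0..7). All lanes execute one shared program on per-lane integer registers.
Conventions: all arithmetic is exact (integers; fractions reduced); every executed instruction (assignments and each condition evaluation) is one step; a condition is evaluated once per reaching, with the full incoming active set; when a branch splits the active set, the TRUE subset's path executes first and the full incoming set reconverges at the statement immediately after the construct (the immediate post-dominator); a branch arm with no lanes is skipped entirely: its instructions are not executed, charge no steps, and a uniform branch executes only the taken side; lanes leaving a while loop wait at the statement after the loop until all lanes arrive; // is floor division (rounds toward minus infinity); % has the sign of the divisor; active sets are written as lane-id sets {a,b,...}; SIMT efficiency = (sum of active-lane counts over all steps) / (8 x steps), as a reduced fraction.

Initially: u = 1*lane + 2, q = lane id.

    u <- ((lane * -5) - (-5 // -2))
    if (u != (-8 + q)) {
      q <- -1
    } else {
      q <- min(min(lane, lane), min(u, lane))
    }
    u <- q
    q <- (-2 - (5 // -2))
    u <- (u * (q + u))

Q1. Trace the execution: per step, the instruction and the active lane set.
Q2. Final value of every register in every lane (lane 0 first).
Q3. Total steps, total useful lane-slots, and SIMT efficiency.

step 0: u <- ((lane * -5) - (-5 // -2)) {0,1,2,3,4,5,6,7}
step 1: eval (u != (-8 + q))         {0,1,2,3,4,5,6,7}
step 2: q <- -1                      {0,2,3,4,5,6,7}
step 3: q <- min(min(lane, lane), min(u, lane)) {1}
step 4: u <- q                       {0,1,2,3,4,5,6,7}
step 5: q <- (-2 - (5 // -2))        {0,1,2,3,4,5,6,7}
step 6: u <- (u * (q + u))           {0,1,2,3,4,5,6,7}

Answer: 7 steps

u: 0,42,0,0,0,0,0,0
q: 1,1,1,1,1,1,1,1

steps = 7; useful = 48; efficiency = 48/56 = 6/7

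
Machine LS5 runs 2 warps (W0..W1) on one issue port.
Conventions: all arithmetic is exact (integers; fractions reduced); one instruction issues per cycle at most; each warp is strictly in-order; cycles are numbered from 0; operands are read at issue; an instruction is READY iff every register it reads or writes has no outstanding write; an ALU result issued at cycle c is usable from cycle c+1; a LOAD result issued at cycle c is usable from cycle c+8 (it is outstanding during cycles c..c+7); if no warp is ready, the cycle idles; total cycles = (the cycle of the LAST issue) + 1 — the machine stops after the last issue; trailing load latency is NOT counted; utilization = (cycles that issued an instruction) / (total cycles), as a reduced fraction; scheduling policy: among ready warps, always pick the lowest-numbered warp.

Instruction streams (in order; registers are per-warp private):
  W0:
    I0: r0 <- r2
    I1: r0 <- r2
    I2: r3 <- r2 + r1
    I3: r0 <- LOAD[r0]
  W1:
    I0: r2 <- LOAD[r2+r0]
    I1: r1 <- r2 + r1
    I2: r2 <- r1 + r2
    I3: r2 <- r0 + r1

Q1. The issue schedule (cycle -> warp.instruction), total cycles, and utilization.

cycle 0: W0.I0
cycle 1: W0.I1
cycle 2: W0.I2
cycle 3: W0.I3
cycle 4: W1.I0
cycle 5: idle
cycle 6: idle
cycle 7: idle
cycle 8: idle
cycle 9: idle
cycle 10: idle
cycle 11: idle
cycle 12: W1.I1
cycle 13: W1.I2
cycle 14: W1.I3

Answer: 15 cycles, utilization 8/15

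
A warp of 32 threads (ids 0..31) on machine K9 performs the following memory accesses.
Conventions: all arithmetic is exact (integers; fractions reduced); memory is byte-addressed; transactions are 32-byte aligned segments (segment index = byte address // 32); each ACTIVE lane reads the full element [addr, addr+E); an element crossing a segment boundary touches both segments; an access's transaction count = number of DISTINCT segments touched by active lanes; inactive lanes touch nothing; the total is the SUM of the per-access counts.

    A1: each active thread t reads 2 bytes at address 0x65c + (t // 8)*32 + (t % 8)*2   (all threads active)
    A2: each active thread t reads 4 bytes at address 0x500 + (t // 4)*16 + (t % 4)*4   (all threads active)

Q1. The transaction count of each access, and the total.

A1: 5 transactions
A2: 4 transactions

Answer: 5,4; total 9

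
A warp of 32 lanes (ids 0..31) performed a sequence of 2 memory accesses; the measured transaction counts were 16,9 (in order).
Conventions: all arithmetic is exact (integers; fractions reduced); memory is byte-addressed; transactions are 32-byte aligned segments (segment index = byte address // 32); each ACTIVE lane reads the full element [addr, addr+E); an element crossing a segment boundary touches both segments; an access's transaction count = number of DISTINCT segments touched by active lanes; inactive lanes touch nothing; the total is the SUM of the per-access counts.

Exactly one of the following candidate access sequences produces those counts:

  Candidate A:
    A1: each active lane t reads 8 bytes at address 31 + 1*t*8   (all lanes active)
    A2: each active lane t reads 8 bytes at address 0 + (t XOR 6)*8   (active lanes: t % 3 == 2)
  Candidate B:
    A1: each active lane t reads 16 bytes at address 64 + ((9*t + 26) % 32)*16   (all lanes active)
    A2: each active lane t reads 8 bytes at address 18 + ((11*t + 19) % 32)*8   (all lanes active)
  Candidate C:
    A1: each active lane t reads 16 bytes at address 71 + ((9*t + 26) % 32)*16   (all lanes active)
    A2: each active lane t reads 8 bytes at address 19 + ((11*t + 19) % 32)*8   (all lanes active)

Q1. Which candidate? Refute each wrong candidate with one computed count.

A: A1 gives 9 transactions, not 16
C: A1 gives 17 transactions, not 16
B: all counts match (16,9)

Answer: B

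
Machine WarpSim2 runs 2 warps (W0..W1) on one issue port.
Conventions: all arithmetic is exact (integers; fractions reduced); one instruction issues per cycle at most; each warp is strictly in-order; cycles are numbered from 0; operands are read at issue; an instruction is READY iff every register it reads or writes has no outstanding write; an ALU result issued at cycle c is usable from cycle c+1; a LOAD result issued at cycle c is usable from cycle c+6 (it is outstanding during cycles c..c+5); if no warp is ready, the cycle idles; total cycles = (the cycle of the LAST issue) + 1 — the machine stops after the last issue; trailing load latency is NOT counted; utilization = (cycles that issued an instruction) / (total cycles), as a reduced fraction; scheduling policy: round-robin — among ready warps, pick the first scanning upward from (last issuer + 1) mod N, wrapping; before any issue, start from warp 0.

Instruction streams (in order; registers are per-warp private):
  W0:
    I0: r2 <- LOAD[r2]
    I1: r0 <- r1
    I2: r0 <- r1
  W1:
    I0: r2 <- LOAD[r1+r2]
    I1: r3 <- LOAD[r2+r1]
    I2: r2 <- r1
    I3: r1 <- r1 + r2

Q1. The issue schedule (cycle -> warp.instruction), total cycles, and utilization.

cycle 0: W0.I0
cycle 1: W1.I0
cycle 2: W0.I1
cycle 3: W0.I2
cycle 4: idle
cycle 5: idle
cycle 6: idle
cycle 7: W1.I1
cycle 8: W1.I2
cycle 9: W1.I3

Answer: 10 cycles, utilization 7/10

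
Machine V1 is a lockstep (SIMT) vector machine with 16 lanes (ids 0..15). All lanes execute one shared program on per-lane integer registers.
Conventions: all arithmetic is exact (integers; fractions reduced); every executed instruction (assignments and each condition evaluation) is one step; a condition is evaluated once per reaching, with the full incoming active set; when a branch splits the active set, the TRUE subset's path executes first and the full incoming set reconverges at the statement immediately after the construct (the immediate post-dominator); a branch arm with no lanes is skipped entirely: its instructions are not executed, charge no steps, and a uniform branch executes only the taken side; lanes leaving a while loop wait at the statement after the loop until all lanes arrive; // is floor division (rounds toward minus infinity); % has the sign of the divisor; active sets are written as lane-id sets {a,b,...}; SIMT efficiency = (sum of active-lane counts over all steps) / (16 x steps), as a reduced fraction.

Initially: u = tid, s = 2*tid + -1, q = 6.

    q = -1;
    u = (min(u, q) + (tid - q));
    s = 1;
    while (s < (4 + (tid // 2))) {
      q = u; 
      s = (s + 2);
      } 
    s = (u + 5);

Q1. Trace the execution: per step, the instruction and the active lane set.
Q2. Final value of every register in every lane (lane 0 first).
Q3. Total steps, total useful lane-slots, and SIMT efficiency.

step 0: q <- -1                      {0,1,2,3,4,5,6,7,8,9,10,11,12,13,14,15}
step 1: u <- (min(u, q) + (tid - q)) {0,1,2,3,4,5,6,7,8,9,10,11,12,13,14,15}
step 2: s <- 1                       {0,1,2,3,4,5,6,7,8,9,10,11,12,13,14,15}
step 3: eval (s < (4 + (tid // 2)))  {0,1,2,3,4,5,6,7,8,9,10,11,12,13,14,15}
step 4: q <- u                       {0,1,2,3,4,5,6,7,8,9,10,11,12,13,14,15}
step 5: s <- (s + 2)                 {0,1,2,3,4,5,6,7,8,9,10,11,12,13,14,15}
step 6: eval (s < (4 + (tid // 2)))  {0,1,2,3,4,5,6,7,8,9,10,11,12,13,14,15}
step 7: q <- u                       {0,1,2,3,4,5,6,7,8,9,10,11,12,13,14,15}
step 8: s <- (s + 2)                 {0,1,2,3,4,5,6,7,8,9,10,11,12,13,14,15}
step 9: eval (s < (4 + (tid // 2)))  {0,1,2,3,4,5,6,7,8,9,10,11,12,13,14,15}
step 10: q <- u                       {4,5,6,7,8,9,10,11,12,13,14,15}
step 11: s <- (s + 2)                 {4,5,6,7,8,9,10,11,12,13,14,15}
step 12: eval (s < (4 + (tid // 2)))  {4,5,6,7,8,9,10,11,12,13,14,15}
step 13: q <- u                       {8,9,10,11,12,13,14,15}
step 14: s <- (s + 2)                 {8,9,10,11,12,13,14,15}
step 15: eval (s < (4 + (tid // 2)))  {8,9,10,11,12,13,14,15}
step 16: q <- u                       {12,13,14,15}
step 17: s <- (s + 2)                 {12,13,14,15}
step 18: eval (s < (4 + (tid // 2)))  {12,13,14,15}
step 19: s <- (u + 5)                 {0,1,2,3,4,5,6,7,8,9,10,11,12,13,14,15}

Answer: 20 steps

u: 0,1,2,3,4,5,6,7,8,9,10,11,12,13,14,15
s: 5,6,7,8,9,10,11,12,13,14,15,16,17,18,19,20
q: 0,1,2,3,4,5,6,7,8,9,10,11,12,13,14,15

steps = 20; useful = 248; efficiency = 248/320 = 31/40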